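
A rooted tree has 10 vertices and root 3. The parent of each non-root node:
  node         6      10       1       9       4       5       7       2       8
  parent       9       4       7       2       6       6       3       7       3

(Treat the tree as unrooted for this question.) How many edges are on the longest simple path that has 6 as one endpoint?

Distances from 6 peak at 5, attained at 8.
6 – 9 – 2 – 7 – 3 – 8

5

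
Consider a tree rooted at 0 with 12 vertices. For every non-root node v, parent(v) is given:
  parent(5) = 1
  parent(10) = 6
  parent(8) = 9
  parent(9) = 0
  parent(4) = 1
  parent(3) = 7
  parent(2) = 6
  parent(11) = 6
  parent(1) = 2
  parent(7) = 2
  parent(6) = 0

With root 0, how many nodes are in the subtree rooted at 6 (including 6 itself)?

9

Descendants of 6 (including itself): 6, 2, 11, 10, 1, 7, 4, 5, 3. That's 9.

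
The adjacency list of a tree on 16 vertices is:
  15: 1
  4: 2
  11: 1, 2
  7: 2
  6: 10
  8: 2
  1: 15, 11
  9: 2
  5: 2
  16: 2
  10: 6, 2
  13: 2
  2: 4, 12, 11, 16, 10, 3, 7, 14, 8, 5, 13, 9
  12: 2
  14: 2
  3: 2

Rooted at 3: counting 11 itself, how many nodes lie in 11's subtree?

The subtree rooted at 11 contains: 11, 1, 15 — 3 nodes.

3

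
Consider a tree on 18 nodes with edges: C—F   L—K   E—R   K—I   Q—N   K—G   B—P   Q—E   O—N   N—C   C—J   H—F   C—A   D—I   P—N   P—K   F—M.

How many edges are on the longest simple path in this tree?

7

A longest path is D–I–K–P–N–C–F–H, with 7 edges.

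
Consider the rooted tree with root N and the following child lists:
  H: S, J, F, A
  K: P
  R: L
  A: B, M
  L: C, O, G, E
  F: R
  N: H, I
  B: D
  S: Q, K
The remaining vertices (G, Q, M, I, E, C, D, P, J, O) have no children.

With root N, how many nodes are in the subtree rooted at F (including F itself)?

Descendants of F (including itself): F, R, L, O, C, E, G. That's 7.

7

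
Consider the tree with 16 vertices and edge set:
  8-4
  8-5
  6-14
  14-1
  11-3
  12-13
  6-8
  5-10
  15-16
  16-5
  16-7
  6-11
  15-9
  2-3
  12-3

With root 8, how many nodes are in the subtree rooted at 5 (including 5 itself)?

The subtree rooted at 5 contains: 5, 16, 10, 15, 7, 9 — 6 nodes.

6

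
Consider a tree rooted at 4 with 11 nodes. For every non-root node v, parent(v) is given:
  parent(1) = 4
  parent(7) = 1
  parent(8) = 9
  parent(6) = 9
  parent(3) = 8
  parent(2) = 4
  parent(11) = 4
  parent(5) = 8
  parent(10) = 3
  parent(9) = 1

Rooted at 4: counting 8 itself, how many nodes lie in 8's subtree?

8's subtree: {8, 5, 3, 10}, size 4.

4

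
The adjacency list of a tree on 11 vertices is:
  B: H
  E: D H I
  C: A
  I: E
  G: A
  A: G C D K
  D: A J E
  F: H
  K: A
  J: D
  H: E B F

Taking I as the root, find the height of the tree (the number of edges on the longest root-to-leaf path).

4

A deepest node is C, reached by I – E – D – A – C.
That path has 4 edges, so the height is 4.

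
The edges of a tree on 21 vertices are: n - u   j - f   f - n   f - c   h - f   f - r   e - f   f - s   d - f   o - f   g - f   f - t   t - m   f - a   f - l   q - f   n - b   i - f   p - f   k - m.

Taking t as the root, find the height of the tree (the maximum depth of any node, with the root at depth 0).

3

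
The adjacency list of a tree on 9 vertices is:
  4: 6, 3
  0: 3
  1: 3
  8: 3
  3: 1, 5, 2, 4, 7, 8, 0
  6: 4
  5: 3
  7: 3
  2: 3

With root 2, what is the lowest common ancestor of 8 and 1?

8's ancestor chain is 8, 3, 2 and 1's is 1, 3, 2; they first meet at 3.

3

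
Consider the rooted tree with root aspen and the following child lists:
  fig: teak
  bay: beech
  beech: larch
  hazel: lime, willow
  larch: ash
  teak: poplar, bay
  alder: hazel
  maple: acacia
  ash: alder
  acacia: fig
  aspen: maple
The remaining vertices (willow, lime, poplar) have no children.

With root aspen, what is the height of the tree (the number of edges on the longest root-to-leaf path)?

lime sits deepest: aspen-maple-acacia-fig-teak-bay-beech-larch-ash-alder-hazel-lime — 11 edges from the root.

11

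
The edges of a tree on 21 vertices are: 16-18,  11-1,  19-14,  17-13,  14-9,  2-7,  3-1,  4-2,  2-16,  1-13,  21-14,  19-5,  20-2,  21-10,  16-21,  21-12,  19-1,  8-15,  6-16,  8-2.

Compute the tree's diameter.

9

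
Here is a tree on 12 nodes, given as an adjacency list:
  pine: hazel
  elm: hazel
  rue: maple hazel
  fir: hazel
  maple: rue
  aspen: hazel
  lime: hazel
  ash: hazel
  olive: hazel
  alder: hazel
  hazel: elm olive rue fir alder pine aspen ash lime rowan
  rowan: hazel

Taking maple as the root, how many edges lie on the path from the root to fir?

3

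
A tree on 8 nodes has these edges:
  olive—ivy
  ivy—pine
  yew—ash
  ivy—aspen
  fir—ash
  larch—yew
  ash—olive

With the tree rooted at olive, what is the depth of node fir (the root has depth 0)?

Path from olive to fir: olive – ash – fir, which has 2 edges.

2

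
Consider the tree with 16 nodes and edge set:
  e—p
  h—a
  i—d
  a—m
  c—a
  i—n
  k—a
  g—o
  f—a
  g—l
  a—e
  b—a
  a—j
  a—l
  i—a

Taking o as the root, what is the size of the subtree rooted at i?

Descendants of i (including itself): i, d, n. That's 3.

3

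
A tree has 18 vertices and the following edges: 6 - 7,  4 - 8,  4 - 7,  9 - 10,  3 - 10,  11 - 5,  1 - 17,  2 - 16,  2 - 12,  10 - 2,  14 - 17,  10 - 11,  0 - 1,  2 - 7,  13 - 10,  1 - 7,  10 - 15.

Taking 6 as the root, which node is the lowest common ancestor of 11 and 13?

Path 11→root: 11 10 2 7 6; path 13→root: 13 10 2 7 6.
First common node: 10.

10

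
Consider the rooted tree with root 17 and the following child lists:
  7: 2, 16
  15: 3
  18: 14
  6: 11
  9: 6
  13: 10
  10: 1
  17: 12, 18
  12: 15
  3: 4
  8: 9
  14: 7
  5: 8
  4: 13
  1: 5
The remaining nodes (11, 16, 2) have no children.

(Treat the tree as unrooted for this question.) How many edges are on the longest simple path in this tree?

16

BFS from 2 reaches 11 last, at distance 16; BFS from 11 confirms no node is farther.
Path: 2 – 7 – 14 – 18 – 17 – 12 – 15 – 3 – 4 – 13 – 10 – 1 – 5 – 8 – 9 – 6 – 11.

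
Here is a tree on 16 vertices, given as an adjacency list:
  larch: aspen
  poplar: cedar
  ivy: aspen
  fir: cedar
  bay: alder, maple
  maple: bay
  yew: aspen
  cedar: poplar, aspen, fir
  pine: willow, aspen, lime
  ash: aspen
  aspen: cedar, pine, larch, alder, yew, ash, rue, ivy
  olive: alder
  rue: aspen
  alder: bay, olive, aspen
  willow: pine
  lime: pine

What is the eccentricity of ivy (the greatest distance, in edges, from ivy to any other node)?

4

A farthest node from ivy is maple.
The path ivy – aspen – alder – bay – maple has 4 edges.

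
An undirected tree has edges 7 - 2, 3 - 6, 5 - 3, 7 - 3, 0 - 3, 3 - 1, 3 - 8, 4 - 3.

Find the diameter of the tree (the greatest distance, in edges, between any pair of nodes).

3

Starting from 2, a farthest node is 6 at distance 3.
One longest path: 2 - 7 - 3 - 6.
So the diameter is 3.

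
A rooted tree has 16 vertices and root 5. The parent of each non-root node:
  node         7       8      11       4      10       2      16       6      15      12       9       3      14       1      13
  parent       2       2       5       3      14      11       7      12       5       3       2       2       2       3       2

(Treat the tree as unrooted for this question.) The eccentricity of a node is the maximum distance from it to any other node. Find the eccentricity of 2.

3

The node farthest from 2 is 6 (15 also at distance 3), via 2 – 3 – 12 – 6 — 3 edges.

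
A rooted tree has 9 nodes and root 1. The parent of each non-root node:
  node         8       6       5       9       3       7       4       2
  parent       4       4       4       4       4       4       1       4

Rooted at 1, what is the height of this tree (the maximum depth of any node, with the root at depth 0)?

A deepest node is 3, reached by 1 – 4 – 3.
That path has 2 edges, so the height is 2.

2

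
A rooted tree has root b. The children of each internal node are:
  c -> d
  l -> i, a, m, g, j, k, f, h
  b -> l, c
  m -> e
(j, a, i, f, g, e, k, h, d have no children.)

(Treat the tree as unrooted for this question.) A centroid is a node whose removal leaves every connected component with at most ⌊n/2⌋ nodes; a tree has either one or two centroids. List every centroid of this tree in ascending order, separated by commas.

l

Removing l splits the tree into components of sizes 3, 2, 1, 1, 1, 1, 1, 1, 1; the largest is 3 ≤ ⌊13/2⌋ = 6.
No neighbour of l does as well, so l is the unique centroid.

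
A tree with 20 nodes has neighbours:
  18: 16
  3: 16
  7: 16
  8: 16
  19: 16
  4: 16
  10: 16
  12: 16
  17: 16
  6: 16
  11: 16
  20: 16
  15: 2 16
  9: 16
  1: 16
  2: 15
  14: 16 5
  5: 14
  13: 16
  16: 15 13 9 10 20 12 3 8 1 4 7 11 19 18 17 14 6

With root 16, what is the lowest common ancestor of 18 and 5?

Ancestors of 18 (toward the root): 18, 16.
Ancestors of 5: 5, 14, 16.
The deepest node appearing in both lists is 16.

16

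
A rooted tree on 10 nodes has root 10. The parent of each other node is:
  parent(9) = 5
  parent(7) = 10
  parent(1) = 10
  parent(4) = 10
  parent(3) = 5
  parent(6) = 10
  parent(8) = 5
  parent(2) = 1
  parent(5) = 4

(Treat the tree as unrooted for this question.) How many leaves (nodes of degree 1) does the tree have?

6

The leaves are 2, 3, 6, 7, 8, 9.
That is 6 leaves.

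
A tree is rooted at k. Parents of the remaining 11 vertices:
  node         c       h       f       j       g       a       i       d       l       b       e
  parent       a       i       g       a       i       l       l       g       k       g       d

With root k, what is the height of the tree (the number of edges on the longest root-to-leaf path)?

The longest root-to-leaf path is k → l → i → g → d → e (5 edges).

5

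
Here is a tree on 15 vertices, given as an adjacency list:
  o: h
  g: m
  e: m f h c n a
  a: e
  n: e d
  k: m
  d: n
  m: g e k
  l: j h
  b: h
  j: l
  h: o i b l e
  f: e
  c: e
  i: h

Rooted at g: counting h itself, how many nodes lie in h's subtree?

Descendants of h (including itself): h, i, l, o, b, j. That's 6.

6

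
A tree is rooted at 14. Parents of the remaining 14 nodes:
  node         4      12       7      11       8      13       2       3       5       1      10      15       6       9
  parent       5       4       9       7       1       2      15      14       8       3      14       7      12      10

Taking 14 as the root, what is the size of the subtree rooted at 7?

5

7's subtree: {7, 15, 11, 2, 13}, size 5.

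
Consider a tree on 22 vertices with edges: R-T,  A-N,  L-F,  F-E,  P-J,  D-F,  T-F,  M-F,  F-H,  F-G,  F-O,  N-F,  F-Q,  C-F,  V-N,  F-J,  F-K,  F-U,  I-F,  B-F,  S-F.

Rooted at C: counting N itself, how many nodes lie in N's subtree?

3

The subtree rooted at N contains: N, A, V — 3 nodes.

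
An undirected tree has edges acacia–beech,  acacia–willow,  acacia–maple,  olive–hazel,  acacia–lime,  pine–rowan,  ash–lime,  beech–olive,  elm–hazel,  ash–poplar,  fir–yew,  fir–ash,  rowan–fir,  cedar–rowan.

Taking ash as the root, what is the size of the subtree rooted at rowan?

3

The subtree rooted at rowan contains: rowan, pine, cedar — 3 nodes.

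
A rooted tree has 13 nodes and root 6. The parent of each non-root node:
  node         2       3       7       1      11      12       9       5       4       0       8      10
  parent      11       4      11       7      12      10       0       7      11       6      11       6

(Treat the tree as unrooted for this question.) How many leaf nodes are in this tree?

The leaves are 1, 2, 3, 5, 8, 9.
That is 6 leaves.

6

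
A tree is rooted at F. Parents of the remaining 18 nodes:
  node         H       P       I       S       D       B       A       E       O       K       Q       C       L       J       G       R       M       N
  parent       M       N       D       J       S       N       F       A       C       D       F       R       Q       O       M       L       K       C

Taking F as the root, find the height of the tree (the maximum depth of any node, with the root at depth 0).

G sits deepest: F-Q-L-R-C-O-J-S-D-K-M-G — 11 edges from the root.

11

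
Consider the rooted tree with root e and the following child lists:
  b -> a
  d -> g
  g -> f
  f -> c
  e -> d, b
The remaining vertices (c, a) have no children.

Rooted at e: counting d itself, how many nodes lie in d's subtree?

4

The subtree rooted at d contains: d, g, f, c — 4 nodes.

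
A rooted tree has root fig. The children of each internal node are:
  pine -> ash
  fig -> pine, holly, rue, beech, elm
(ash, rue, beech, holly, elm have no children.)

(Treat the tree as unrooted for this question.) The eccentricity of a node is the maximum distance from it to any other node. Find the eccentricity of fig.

2

The node farthest from fig is ash, via fig-pine-ash — 2 edges.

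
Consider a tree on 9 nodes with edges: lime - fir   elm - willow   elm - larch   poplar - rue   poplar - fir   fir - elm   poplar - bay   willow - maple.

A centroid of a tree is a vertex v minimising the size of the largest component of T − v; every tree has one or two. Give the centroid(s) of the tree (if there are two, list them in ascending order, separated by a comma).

If fir is removed the pieces have sizes 4, 3, 1, all ≤ ⌊9/2⌋ = 4.
No neighbour of fir does as well, so fir is the unique centroid.

fir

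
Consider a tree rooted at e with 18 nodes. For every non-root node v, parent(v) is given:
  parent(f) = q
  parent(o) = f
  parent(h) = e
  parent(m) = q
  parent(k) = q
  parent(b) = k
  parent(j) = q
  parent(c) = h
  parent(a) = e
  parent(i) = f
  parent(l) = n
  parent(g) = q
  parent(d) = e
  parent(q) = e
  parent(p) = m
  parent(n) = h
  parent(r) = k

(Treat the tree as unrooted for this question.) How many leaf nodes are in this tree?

11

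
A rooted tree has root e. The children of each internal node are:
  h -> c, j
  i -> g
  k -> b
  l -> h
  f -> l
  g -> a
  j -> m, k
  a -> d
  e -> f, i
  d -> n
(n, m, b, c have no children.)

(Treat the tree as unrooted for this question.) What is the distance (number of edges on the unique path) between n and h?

8

The path is n–d–a–g–i–e–f–l–h, which has 8 edges.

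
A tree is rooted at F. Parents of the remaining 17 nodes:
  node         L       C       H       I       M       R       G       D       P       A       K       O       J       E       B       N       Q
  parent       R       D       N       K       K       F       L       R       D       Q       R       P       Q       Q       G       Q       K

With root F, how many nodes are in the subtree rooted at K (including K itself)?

K's subtree: {K, Q, M, I, N, E, A, J, H}, size 9.

9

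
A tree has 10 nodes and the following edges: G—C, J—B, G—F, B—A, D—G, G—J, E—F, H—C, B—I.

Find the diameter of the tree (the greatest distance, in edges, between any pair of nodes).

A longest path is H-C-G-J-B-I, with 5 edges.

5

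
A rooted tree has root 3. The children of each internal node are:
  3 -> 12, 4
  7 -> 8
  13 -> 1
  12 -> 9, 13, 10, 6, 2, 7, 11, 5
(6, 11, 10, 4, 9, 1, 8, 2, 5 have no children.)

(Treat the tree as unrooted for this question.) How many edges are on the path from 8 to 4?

The path is 8 – 7 – 12 – 3 – 4, which has 4 edges.

4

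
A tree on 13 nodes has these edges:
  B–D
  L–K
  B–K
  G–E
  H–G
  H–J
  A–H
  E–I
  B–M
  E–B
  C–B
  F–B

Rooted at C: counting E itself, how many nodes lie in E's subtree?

Descendants of E (including itself): E, G, I, H, J, A. That's 6.

6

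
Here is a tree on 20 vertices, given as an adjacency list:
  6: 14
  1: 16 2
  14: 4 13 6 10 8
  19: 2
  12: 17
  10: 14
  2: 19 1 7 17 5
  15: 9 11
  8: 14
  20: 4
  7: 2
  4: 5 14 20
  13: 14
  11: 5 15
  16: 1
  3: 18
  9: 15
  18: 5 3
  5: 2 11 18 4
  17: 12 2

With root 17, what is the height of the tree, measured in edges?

A deepest node is 9, reached by 17–2–5–11–15–9.
That path has 5 edges, so the height is 5.

5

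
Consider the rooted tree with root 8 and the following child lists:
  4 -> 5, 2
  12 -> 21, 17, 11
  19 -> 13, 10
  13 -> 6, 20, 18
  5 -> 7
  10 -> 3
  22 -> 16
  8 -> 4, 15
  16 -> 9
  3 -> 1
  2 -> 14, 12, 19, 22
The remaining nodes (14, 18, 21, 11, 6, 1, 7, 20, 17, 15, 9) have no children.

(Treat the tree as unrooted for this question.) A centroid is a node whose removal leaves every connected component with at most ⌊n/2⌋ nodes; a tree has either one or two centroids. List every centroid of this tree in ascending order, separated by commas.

2

If 2 is removed the pieces have sizes 8, 5, 4, 3, 1, all ≤ ⌊22/2⌋ = 11.
Every other node leaves some component of size > 11, so the centroid is unique.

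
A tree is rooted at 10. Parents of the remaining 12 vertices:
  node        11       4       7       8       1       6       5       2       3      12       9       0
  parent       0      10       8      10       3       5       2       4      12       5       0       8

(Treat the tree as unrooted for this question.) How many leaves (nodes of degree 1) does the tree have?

5

Exactly 5 nodes have a single neighbour: 1, 6, 7, 9, 11.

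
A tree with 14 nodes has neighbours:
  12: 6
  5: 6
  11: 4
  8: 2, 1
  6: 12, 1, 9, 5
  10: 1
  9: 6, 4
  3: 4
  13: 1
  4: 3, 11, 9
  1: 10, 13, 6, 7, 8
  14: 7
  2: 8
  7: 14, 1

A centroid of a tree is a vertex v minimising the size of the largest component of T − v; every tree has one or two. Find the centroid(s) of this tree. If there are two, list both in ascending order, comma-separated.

1, 6

If 6 is removed the pieces have sizes 7, 4, 1, 1, all ≤ ⌊14/2⌋ = 7.
Its neighbour 1 also leaves a largest component of size 7, so both are centroids.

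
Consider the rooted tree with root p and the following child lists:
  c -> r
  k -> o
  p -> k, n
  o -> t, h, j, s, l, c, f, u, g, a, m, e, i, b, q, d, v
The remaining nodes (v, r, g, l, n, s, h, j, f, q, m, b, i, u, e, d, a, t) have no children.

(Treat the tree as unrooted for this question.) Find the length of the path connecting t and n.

4

The path is t–o–k–p–n, which has 4 edges.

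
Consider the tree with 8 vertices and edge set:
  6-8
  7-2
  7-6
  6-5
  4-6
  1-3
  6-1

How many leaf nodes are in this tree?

5

The leaves are 2, 3, 4, 5, 8.
That is 5 leaves.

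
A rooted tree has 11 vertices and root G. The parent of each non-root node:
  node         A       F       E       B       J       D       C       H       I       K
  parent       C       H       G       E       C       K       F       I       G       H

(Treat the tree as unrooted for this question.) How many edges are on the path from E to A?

6

Walking from E: E – G – I – H – F – C – A. Length 6.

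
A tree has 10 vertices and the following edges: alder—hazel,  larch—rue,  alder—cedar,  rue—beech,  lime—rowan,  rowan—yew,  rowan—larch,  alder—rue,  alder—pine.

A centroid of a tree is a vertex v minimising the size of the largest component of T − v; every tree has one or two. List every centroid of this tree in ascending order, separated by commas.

rue

Delete rue: the remaining components have sizes 4, 4, 1. Max 4 ≤ 5, so rue is a centroid.
No neighbour of rue does as well, so rue is the unique centroid.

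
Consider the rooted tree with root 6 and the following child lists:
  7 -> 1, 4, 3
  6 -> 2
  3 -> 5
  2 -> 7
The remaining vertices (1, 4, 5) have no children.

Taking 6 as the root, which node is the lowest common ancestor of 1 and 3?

Ancestors of 1 (toward the root): 1, 7, 2, 6.
Ancestors of 3: 3, 7, 2, 6.
The deepest node appearing in both lists is 7.

7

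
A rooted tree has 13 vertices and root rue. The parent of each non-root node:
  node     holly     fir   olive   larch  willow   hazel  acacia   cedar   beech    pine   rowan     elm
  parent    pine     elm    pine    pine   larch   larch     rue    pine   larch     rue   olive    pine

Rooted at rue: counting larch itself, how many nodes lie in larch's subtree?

Descendants of larch (including itself): larch, beech, willow, hazel. That's 4.

4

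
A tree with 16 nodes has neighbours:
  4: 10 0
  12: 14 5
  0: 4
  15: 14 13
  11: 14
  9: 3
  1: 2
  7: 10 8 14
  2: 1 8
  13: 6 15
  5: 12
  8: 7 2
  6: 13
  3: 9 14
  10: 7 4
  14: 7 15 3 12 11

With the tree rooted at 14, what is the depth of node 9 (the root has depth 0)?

2

Climbing from 9 to the root: 9–3–14. That's 2 steps.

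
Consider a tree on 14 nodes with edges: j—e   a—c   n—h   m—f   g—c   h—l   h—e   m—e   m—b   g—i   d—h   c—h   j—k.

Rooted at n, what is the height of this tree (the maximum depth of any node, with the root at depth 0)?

4

The longest root-to-leaf path is n-h-e-m-b (4 edges).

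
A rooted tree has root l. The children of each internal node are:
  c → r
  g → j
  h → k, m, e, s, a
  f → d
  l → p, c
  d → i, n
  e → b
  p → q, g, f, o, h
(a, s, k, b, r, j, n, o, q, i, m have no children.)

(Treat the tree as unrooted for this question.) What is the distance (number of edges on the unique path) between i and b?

6

The path is i–d–f–p–h–e–b, which has 6 edges.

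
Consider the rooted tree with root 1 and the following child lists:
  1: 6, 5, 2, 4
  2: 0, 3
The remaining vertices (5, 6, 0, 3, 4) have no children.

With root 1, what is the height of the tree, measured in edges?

3 sits deepest: 1 → 2 → 3 — 2 edges from the root.

2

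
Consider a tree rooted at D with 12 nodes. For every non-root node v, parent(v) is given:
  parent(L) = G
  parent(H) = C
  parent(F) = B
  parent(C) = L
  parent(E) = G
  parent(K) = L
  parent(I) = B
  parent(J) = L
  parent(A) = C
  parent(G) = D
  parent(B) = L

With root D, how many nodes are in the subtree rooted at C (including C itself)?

3

C's subtree: {C, H, A}, size 3.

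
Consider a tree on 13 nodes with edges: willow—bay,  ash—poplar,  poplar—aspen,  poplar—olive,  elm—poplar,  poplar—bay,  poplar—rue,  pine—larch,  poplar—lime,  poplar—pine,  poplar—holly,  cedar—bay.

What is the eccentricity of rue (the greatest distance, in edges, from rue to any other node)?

3

A farthest node from rue is cedar (willow, larch also at distance 3).
The path rue – poplar – bay – cedar has 3 edges.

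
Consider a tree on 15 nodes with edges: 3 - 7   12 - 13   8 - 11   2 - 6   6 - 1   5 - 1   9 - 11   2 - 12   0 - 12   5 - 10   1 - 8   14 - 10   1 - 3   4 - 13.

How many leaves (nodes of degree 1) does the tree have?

Degree-1 nodes: 0, 4, 7, 9, 14 — 5 of them.

5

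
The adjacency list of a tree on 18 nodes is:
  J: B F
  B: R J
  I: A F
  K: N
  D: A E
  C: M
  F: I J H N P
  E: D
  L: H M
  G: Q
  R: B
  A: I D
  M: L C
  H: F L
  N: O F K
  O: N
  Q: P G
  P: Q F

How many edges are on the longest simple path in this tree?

BFS from E reaches C last, at distance 8; BFS from C confirms no node is farther.
Path: E – D – A – I – F – H – L – M – C.

8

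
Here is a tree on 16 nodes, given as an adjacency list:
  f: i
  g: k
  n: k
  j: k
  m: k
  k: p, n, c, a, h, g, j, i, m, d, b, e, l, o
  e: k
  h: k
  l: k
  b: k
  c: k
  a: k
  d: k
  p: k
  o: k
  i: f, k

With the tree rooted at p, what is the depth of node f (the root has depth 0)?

Path from p to f: p – k – i – f, which has 3 edges.

3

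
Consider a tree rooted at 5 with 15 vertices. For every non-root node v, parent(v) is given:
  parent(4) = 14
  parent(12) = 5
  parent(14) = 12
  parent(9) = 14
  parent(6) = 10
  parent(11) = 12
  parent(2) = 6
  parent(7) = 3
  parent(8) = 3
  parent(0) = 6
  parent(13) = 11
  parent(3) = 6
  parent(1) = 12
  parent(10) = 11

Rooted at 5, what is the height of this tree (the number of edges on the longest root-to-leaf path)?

The longest root-to-leaf path is 5-12-11-10-6-3-8 (6 edges).

6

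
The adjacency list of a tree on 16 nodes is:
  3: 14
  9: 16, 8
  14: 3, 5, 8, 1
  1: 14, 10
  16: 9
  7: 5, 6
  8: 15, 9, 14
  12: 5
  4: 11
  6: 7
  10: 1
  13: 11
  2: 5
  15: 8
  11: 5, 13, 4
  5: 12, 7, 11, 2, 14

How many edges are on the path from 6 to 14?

3

6–7–5–14: 3 edges.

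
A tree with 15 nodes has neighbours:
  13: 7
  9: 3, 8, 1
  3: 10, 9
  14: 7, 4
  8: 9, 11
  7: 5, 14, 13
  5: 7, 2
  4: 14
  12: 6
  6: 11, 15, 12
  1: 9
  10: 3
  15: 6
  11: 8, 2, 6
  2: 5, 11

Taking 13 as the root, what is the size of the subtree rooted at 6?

Descendants of 6 (including itself): 6, 12, 15. That's 3.

3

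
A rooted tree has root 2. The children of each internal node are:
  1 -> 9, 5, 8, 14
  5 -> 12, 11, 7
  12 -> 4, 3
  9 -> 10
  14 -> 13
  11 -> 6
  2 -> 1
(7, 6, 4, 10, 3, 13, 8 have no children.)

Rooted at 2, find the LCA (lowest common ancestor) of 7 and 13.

1

Ancestors of 7 (toward the root): 7, 5, 1, 2.
Ancestors of 13: 13, 14, 1, 2.
The deepest node appearing in both lists is 1.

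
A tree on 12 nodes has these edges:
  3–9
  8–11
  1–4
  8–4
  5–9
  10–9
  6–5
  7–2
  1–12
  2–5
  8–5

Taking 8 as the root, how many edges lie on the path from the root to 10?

Path from 8 to 10: 8–5–9–10, which has 3 edges.

3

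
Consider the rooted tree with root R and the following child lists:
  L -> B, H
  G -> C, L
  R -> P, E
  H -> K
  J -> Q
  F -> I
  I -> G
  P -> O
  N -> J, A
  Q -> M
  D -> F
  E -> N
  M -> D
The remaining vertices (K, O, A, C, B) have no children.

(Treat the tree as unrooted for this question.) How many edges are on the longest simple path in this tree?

14

BFS from K reaches O last, at distance 14; BFS from O confirms no node is farther.
Path: K-H-L-G-I-F-D-M-Q-J-N-E-R-P-O.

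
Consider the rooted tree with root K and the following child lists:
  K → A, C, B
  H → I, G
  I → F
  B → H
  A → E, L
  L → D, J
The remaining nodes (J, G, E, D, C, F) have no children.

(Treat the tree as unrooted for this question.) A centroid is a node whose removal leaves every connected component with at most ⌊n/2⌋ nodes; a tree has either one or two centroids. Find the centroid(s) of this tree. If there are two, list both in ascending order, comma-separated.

K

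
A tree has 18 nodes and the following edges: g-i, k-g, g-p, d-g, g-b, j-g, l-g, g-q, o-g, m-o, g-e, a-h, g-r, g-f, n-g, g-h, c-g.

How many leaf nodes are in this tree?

15

Degree-1 nodes: a, b, c, d, e, f, i, j, k, l, m, n, p, q, r — 15 of them.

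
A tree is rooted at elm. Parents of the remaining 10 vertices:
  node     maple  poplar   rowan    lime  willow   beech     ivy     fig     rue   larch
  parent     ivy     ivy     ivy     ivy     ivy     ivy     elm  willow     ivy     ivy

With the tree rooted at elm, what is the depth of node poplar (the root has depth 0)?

elm–ivy–poplar — 2 edges.

2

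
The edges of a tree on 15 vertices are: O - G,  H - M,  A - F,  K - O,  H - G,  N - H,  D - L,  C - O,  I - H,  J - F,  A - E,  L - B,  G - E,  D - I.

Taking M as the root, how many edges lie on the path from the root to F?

Climbing from F to the root: F – A – E – G – H – M. That's 5 steps.

5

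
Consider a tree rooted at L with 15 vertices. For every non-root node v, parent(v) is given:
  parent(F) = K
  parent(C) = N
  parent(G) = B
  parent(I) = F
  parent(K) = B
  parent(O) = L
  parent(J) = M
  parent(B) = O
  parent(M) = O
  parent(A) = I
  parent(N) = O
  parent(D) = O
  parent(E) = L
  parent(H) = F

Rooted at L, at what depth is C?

3

L – O – N – C — 3 edges.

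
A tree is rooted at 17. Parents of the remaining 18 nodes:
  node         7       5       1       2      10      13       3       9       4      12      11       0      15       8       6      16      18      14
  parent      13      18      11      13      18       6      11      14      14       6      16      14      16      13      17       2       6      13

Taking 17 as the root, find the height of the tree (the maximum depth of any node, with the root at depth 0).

6

1 sits deepest: 17–6–13–2–16–11–1 — 6 edges from the root.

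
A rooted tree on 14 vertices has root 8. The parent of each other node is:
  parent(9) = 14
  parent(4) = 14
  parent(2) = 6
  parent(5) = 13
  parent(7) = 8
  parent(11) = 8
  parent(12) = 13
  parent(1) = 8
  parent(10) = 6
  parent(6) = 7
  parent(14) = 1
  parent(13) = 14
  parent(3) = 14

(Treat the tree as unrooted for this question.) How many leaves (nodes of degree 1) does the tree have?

The leaves are 2, 3, 4, 5, 9, 10, 11, 12.
That is 8 leaves.

8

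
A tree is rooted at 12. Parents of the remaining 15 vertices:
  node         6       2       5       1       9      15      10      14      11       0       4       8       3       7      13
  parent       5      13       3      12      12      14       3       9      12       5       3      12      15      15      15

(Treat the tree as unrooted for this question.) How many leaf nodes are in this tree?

9

Degree-1 nodes: 0, 1, 2, 4, 6, 7, 8, 10, 11 — 9 of them.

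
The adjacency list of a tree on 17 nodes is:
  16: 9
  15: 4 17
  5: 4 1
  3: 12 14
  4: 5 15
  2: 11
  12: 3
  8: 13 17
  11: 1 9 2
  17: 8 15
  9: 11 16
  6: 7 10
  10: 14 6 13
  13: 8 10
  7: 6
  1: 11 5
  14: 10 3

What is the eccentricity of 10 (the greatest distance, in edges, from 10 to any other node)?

A farthest node from 10 is 16.
The path 10–13–8–17–15–4–5–1–11–9–16 has 10 edges.

10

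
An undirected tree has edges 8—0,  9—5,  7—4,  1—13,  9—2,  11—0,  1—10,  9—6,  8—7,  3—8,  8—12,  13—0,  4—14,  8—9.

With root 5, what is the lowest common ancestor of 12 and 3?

8

Ancestors of 12 (toward the root): 12, 8, 9, 5.
Ancestors of 3: 3, 8, 9, 5.
The deepest node appearing in both lists is 8.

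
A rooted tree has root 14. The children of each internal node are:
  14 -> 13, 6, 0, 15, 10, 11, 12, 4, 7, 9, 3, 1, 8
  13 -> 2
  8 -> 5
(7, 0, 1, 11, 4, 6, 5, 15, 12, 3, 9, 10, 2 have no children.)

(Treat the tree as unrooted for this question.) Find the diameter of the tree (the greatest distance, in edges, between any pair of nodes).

4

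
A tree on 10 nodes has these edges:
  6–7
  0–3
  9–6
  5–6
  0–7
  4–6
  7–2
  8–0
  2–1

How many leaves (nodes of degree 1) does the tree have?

6

Degree-1 nodes: 1, 3, 4, 5, 8, 9 — 6 of them.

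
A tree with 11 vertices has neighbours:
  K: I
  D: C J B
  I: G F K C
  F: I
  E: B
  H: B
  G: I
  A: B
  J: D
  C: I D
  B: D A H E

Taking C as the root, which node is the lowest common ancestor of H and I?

C

Path H→root: H B D C; path I→root: I C.
First common node: C.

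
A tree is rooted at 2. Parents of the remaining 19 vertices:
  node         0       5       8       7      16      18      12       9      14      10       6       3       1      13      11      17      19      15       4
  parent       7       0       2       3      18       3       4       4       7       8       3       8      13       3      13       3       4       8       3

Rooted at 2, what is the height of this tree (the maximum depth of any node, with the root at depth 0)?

5

The longest root-to-leaf path is 2 – 8 – 3 – 7 – 0 – 5 (5 edges).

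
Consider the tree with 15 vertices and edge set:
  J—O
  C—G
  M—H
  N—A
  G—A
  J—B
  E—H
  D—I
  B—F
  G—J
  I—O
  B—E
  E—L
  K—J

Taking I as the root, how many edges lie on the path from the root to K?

3

Climbing from K to the root: K – J – O – I. That's 3 steps.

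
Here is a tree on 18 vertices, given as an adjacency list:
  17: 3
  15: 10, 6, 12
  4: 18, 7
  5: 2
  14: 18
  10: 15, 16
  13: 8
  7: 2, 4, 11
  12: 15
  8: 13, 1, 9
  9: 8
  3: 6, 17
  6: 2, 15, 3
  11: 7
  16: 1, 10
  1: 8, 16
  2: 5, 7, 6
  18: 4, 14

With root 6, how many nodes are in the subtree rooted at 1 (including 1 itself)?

4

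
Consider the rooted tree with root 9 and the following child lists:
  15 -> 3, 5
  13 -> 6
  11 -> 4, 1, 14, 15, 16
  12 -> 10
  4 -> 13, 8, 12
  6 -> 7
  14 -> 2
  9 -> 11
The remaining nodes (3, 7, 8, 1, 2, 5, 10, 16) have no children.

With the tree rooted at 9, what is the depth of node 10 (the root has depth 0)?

4

Path from 9 to 10: 9–11–4–12–10, which has 4 edges.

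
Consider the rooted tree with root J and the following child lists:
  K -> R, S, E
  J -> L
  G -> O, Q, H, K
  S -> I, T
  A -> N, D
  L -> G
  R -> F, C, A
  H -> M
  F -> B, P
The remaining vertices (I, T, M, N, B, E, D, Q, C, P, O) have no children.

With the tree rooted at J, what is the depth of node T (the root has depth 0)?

5

Path from J to T: J → L → G → K → S → T, which has 5 edges.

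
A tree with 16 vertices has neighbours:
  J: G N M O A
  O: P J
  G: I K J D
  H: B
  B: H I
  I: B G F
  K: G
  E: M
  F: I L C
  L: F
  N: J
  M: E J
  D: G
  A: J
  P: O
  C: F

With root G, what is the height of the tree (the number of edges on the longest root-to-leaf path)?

3

The longest root-to-leaf path is G – J – M – E (3 edges).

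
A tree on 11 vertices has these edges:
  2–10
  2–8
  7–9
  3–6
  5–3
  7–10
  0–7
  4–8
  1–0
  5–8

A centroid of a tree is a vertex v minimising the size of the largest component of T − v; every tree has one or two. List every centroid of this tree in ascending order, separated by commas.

2

If 2 is removed the pieces have sizes 5, 5, all ≤ ⌊11/2⌋ = 5.
No neighbour of 2 does as well, so 2 is the unique centroid.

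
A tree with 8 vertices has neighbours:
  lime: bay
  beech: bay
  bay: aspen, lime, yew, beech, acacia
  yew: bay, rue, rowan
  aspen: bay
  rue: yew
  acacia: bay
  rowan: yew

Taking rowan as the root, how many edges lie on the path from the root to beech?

rowan – yew – bay – beech — 3 edges.

3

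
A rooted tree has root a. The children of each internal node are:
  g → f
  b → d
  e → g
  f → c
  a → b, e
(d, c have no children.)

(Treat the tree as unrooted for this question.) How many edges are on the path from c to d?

The path is c – f – g – e – a – b – d, which has 6 edges.

6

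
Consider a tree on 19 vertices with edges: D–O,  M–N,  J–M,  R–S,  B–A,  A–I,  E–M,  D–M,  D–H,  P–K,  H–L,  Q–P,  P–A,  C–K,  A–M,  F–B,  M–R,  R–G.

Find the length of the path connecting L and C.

7

L – H – D – M – A – P – K – C: 7 edges.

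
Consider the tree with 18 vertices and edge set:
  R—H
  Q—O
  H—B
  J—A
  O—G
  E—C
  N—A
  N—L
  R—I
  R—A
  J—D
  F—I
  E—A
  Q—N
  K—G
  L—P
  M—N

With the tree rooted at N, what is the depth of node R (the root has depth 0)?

2

Climbing from R to the root: R – A – N. That's 2 steps.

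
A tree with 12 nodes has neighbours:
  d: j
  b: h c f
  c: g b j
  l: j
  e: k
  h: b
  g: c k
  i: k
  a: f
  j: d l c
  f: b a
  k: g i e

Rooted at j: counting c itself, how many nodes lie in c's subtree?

Descendants of c (including itself): c, b, g, h, f, k, a, e, i. That's 9.

9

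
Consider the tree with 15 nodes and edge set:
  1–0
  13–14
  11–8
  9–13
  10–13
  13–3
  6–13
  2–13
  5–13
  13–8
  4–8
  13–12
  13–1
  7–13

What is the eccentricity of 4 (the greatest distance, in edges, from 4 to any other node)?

4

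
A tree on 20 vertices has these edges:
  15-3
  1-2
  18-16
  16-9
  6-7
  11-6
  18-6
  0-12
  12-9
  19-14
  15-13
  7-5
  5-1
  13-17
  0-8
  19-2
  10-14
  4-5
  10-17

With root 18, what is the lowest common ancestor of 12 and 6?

18

12's ancestor chain is 12, 9, 16, 18 and 6's is 6, 18; they first meet at 18.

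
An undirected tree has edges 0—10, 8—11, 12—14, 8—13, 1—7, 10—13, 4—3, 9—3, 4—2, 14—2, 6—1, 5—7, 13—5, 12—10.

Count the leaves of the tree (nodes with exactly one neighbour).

Exactly 4 nodes have a single neighbour: 0, 6, 9, 11.

4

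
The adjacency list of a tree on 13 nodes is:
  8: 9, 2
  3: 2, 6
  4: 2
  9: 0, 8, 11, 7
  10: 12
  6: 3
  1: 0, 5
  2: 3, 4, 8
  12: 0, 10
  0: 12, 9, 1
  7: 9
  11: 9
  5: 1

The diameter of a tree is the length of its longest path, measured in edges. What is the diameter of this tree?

7

BFS from 6 reaches 10 last, at distance 7; BFS from 10 confirms no node is farther.
Path: 6 - 3 - 2 - 8 - 9 - 0 - 12 - 10.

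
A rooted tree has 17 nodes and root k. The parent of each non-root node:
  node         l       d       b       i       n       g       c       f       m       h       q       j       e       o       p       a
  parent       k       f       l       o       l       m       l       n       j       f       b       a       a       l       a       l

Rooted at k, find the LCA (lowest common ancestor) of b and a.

l

Path b→root: b l k; path a→root: a l k.
First common node: l.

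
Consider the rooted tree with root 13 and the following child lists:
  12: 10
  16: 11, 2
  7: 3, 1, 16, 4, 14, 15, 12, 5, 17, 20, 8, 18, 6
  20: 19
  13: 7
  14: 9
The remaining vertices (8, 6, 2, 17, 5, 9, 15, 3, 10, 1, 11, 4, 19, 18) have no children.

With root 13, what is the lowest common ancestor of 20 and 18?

Path 20→root: 20 7 13; path 18→root: 18 7 13.
First common node: 7.

7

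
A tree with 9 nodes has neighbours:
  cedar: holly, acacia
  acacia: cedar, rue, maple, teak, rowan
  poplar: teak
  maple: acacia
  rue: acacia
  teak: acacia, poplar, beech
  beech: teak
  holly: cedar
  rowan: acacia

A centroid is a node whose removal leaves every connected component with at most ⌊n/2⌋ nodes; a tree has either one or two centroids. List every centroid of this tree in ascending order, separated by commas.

Removing acacia splits the tree into components of sizes 3, 2, 1, 1, 1; the largest is 3 ≤ ⌊9/2⌋ = 4.
No neighbour of acacia does as well, so acacia is the unique centroid.

acacia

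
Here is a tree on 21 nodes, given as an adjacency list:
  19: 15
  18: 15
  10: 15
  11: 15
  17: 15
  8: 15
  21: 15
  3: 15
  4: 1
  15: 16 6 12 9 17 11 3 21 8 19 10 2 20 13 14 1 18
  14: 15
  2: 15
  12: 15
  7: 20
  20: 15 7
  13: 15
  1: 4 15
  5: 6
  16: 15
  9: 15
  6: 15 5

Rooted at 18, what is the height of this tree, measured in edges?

3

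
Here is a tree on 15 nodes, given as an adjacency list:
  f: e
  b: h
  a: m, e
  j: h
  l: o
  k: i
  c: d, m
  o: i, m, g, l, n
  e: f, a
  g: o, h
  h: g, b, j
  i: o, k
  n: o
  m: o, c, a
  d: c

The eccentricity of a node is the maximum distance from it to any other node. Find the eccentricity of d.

6

Distances from d peak at 6, attained at j (b also at distance 6).
d–c–m–o–g–h–j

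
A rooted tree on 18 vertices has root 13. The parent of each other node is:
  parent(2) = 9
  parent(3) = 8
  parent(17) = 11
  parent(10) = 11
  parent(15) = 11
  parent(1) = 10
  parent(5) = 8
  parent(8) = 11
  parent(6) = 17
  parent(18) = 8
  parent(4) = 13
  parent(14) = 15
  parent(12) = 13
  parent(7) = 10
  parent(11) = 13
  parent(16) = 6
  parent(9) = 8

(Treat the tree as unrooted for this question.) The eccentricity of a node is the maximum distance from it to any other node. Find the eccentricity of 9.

A farthest node from 9 is 16.
The path 9–8–11–17–6–16 has 5 edges.

5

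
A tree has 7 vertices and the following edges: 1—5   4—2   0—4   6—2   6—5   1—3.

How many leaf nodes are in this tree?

Degree-1 nodes: 0, 3 — 2 of them.

2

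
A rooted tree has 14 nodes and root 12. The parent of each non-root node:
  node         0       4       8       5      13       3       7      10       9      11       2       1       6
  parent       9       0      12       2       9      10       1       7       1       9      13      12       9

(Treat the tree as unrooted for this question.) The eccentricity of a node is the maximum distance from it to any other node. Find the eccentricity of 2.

6

A farthest node from 2 is 3.
The path 2-13-9-1-7-10-3 has 6 edges.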